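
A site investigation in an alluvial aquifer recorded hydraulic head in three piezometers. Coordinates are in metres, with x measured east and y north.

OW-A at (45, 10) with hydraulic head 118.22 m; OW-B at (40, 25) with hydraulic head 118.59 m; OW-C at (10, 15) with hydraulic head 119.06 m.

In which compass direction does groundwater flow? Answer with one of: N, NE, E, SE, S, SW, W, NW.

Taking OW-A as reference: OW-B−OW-A = (-5, 15, +0.37); OW-C−OW-A = (-35, 5, +0.84).
Solve a·Δx + b·Δy = Δh: det = (-5)·5 − (-35)·15 = 500.
∂h/∂x = [(+0.37)·5 − (+0.84)·15] / 500 = -0.02150
∂h/∂y = [(-5)·(+0.84) − (-35)·(+0.37)] / 500 = +0.01750
Flow = −∇h = (+0.02150 east, -0.01750 north), which points southeast.

SE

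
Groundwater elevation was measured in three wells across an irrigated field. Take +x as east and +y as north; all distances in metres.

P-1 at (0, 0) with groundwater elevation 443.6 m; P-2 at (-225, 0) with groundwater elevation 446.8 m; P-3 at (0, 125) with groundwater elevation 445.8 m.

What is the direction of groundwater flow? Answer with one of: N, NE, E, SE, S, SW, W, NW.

∂h/∂x = (446.8 − 443.6) / (-225 − 0) = -0.01422
∂h/∂y = (445.8 − 443.6) / (125 − 0) = +0.01760
Flow = −∇h = (+0.01422 east, -0.01760 north), which points southeast.

SE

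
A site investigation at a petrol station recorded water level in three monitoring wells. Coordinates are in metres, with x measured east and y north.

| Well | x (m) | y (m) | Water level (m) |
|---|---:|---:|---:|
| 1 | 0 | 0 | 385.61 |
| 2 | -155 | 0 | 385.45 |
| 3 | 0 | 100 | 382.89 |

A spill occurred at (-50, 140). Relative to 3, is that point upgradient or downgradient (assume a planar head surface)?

downgradient

∂h/∂x = (385.45 − 385.61) / (-155 − 0) = +0.001032
∂h/∂y = (382.89 − 385.61) / (100 − 0) = -0.02720
Head at (-50, 140) = 385.61 + (+0.001032)·(-50) + (-0.02720)·(140) = 381.75 m.
That is lower than the 382.89 m at 3, so the point is downgradient.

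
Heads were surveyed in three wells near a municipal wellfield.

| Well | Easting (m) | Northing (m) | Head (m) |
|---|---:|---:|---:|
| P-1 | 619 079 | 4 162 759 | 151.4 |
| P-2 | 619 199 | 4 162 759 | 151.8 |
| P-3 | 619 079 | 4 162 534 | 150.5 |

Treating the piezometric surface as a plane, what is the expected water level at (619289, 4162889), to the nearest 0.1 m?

152.6 m

∂h/∂x = (151.8 − 151.4) / (619199 − 619079) = +0.003333
∂h/∂y = (150.5 − 151.4) / (4162534 − 4162759) = +0.004000
h(619289, 4162889) = 151.4 + (+0.003333)·(210) + (+0.004000)·(130) = 151.4 +0.700 +0.520 = 152.620 m.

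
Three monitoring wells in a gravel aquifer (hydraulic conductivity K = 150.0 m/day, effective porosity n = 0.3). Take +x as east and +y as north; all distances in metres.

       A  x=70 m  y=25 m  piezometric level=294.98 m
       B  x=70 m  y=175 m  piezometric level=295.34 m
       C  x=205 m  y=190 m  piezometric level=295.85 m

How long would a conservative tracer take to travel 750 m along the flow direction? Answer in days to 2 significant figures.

350 days

Differences from A: to B (Δx, Δy, Δh) = (0, 150, +0.36); to C = (135, 165, +0.87).
Solve a·Δx + b·Δy = Δh: det = 0·165 − 135·150 = -20250.
∂h/∂x = [(+0.36)·165 − (+0.87)·150] / -20250 = +0.003511
∂h/∂y = [0·(+0.87) − 135·(+0.36)] / -20250 = +0.002400
|∇h| = √(0.003511² + 0.002400²) = 0.004253
Seepage velocity v = K·i/n = 150.0 × 0.004253 / 0.3 = 2.127 m/day.
t = 750 / 2.127 = 352.6 days.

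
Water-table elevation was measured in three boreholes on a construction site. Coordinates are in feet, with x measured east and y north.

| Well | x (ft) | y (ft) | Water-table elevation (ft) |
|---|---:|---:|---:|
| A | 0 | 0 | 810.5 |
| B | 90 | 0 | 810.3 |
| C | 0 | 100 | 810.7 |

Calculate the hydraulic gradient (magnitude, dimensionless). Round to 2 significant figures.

0.0030

∂h/∂x = (810.3 − 810.5) / (90 − 0) = -0.002222
∂h/∂y = (810.7 − 810.5) / (100 − 0) = +0.002000
|∇h| = √(-0.002222² + 0.002000²) = 0.00299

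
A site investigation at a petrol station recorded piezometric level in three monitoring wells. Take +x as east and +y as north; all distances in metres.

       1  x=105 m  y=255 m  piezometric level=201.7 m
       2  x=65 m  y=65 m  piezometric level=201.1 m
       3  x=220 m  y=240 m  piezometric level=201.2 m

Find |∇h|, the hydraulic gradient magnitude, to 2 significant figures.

0.0055

Taking 1 as reference: 2−1 = (-40, -190, -0.6); 3−1 = (115, -15, -0.5).
Solve a·Δx + b·Δy = Δh: det = (-40)·(-15) − 115·(-190) = 22450.
∂h/∂x = [(-0.6)·(-15) − (-0.5)·(-190)] / 22450 = -0.003831
∂h/∂y = [(-40)·(-0.5) − 115·(-0.6)] / 22450 = +0.003964
|∇h| = √(-0.003831² + 0.003964²) = 0.005513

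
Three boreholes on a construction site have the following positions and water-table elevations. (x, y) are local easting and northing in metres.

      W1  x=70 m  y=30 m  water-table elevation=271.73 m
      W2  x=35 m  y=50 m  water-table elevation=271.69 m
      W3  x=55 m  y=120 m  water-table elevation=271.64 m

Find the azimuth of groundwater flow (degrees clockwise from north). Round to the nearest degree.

Taking W1 as reference: W2−W1 = (-35, 20, -0.04); W3−W1 = (-15, 90, -0.09).
Solve a·Δx + b·Δy = Δh: det = (-35)·90 − (-15)·20 = -2850.
∂h/∂x = [(-0.04)·90 − (-0.09)·20] / -2850 = +0.0006316
∂h/∂y = [(-35)·(-0.09) − (-15)·(-0.04)] / -2850 = -0.0008947
Flow direction (−∇h) has components (-0.0006316 E, +0.0008947 N).
Azimuth = atan2(E, N) = atan2(-0.0006316, +0.0008947) = 324.8° ≈ 325°.

325°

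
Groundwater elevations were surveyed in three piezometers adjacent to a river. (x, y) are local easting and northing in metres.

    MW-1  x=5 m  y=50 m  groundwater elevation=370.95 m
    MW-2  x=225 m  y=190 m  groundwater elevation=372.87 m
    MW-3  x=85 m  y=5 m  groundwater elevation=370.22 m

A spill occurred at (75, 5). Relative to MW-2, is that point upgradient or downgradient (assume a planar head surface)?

Differences from MW-1: to MW-2 (Δx, Δy, Δh) = (220, 140, +1.92); to MW-3 = (80, -45, -0.73).
Solve a·Δx + b·Δy = Δh: det = 220·(-45) − 80·140 = -21100.
∂h/∂x = [(+1.92)·(-45) − (-0.73)·140] / -21100 = -0.0007488
∂h/∂y = [220·(-0.73) − 80·(+1.92)] / -21100 = +0.01489
Head at (75, 5) = 370.95 + (-0.0007488)·(70) + (+0.01489)·(-45) = 370.23 m.
That is lower than the 372.87 m at MW-2, so the point is downgradient.

downgradient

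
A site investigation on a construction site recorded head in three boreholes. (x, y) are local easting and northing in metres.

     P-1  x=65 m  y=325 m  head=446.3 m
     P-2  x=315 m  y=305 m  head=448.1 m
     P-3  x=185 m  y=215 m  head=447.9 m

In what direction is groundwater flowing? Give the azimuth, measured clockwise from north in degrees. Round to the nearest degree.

With h = a·x + b·y + c and P-1 as origin, the differences give:
  250·a + (-20)·b = +1.8
  120·a + (-110)·b = +1.6
Eliminate b (×(-110) and ×(-20), subtract): -25100·a = -166.00 → a = ∂h/∂x = +0.006614
Back-substitute: b = ∂h/∂y = -0.007331.
Flow direction (−∇h) has components (-0.006614 E, +0.007331 N).
Azimuth = atan2(E, N) = atan2(-0.006614, +0.007331) = 317.9° ≈ 318°.

318°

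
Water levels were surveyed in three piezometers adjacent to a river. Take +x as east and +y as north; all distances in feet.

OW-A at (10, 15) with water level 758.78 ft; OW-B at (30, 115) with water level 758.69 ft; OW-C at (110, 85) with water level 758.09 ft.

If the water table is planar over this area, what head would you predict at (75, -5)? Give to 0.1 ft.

Taking OW-A as reference: OW-B−OW-A = (20, 100, -0.09); OW-C−OW-A = (100, 70, -0.69).
Determinant of the coordinate differences = 20·70 − 100·100 = -8600.
∂h/∂x = [(-0.09)·70 − (-0.69)·100] / -8600 = -0.007291
∂h/∂y = [20·(-0.69) − 100·(-0.09)] / -8600 = +0.0005581
h(75, -5) = 758.78 + (-0.007291)·(65) + (+0.0005581)·(-20) = 758.78 -0.474 -0.011 = 758.295 ft.

758.3 ft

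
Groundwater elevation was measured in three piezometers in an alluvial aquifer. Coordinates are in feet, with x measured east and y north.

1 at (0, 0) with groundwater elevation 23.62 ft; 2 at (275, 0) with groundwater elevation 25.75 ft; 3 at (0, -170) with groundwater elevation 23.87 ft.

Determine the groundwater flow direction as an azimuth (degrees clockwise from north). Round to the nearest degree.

281°

∂h/∂x = (25.75 − 23.62) / (275 − 0) = +0.007745
∂h/∂y = (23.87 − 23.62) / (-170 − 0) = -0.001471
Flow direction (−∇h) has components (-0.007745 E, +0.001471 N).
Azimuth = atan2(E, N) = atan2(-0.007745, +0.001471) = 280.8° ≈ 281°.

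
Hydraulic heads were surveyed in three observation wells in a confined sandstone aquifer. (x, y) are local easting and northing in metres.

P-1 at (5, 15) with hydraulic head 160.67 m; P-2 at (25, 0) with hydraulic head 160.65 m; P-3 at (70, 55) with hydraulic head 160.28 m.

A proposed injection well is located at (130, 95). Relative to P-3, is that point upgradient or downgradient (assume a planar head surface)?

Differences from P-1: to P-2 (Δx, Δy, Δh) = (20, -15, -0.02); to P-3 = (65, 40, -0.39).
Solve a·Δx + b·Δy = Δh: det = 20·40 − 65·(-15) = 1775.
∂h/∂x = [(-0.02)·40 − (-0.39)·(-15)] / 1775 = -0.003746
∂h/∂y = [20·(-0.39) − 65·(-0.02)] / 1775 = -0.003662
Head at (130, 95) = 160.67 + (-0.003746)·(125) + (-0.003662)·(80) = 159.91 m.
That is lower than the 160.28 m at P-3, so the point is downgradient.

downgradient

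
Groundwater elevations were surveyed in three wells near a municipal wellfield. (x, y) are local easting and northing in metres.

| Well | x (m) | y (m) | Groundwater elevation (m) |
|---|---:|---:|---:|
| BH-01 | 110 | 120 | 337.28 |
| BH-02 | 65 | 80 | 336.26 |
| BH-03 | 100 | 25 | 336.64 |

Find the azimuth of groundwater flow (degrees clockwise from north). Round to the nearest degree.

Three-point gradient (reference BH-01): Δ to BH-02 = (-45, -40, -1.02), Δ to BH-03 = (-10, -95, -0.64).
∂h/∂x = +0.01840, ∂h/∂y = +0.004800 (det = 3875).
Flow direction (−∇h) has components (-0.01840 E, -0.004800 N).
Azimuth = atan2(E, N) = atan2(-0.01840, -0.004800) = 255.4° ≈ 255°.

255°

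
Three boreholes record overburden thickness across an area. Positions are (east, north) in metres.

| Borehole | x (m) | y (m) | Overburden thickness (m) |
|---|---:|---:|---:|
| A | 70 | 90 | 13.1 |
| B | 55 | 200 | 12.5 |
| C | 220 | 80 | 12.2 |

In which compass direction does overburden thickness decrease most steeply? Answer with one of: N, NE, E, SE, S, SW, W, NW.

With d = a·x + b·y + c and A as origin, the differences give:
  (-15)·a + 110·b = -0.6
  150·a + (-10)·b = -0.9
Eliminate b (×(-10) and ×110, subtract): -16350·a = 105.00 → a = ∂d/∂x = -0.006422
Back-substitute: b = ∂d/∂y = -0.006330.
Steepest decrease is along −∇f = (+0.006422 E, +0.006330 N) → northeast.

NE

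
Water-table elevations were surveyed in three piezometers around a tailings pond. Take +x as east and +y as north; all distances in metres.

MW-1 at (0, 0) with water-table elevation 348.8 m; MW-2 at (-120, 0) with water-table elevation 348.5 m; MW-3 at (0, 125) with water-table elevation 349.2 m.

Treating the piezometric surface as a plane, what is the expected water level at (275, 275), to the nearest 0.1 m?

∂h/∂x = (348.5 − 348.8) / (-120 − 0) = +0.002500
∂h/∂y = (349.2 − 348.8) / (125 − 0) = +0.003200
h(275, 275) = 348.8 + (+0.002500)·(275) + (+0.003200)·(275) = 348.8 +0.688 +0.880 = 350.368 m.

350.4 m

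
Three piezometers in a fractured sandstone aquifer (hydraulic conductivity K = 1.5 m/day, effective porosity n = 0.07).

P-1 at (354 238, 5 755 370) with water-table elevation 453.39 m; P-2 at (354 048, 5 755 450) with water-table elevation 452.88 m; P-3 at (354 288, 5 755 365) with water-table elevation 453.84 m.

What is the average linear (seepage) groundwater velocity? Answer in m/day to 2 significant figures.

With h = a·x + b·y + c and P-1 as origin, the differences give:
  (-190)·a + 80·b = -0.51
  50·a + (-5)·b = +0.45
Eliminate b (×(-5) and ×80, subtract): -3050·a = -33.450 → a = ∂h/∂x = +0.01097
Back-substitute: b = ∂h/∂y = +0.01967.
|∇h| = √(0.01097² + 0.01967²) = 0.02252
Seepage velocity v = K·i/n = 1.5 × 0.02252 / 0.07 = 0.4826 m/day.

0.48 m/day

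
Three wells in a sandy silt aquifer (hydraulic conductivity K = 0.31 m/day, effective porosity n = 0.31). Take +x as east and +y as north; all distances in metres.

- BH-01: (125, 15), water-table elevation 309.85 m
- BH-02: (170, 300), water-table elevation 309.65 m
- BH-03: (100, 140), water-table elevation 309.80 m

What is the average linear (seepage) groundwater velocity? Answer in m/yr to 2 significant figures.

0.37 m/yr

Three-point gradient (reference BH-01): Δ to BH-02 = (45, 285, -0.20), Δ to BH-03 = (-25, 125, -0.05).
∂h/∂x = -0.0008431, ∂h/∂y = -0.0005686 (det = 12750).
|∇h| = √(-0.0008431² + -0.0005686²) = 0.001017
Seepage velocity v = K·i/n = 0.31 × 0.001017 / 0.31 = 0.001017 m/day = 0.3715 m/yr.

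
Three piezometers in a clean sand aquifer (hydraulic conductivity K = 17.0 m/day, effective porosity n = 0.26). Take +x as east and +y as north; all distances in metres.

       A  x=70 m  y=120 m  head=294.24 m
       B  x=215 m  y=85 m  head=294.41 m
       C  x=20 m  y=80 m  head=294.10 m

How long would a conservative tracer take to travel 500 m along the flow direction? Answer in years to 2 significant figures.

With h = a·x + b·y + c and A as origin, the differences give:
  145·a + (-35)·b = +0.17
  (-50)·a + (-40)·b = -0.14
Eliminate b (×(-40) and ×(-35), subtract): -7550·a = -11.700 → a = ∂h/∂x = +0.001550
Back-substitute: b = ∂h/∂y = +0.001563.
|∇h| = √(0.001550² + 0.001563²) = 0.002201
Seepage velocity v = K·i/n = 17.0 × 0.002201 / 0.26 = 0.1439 m/day.
t = 500 / 0.1439 = 3475 days = 9.51 years.

9.5 years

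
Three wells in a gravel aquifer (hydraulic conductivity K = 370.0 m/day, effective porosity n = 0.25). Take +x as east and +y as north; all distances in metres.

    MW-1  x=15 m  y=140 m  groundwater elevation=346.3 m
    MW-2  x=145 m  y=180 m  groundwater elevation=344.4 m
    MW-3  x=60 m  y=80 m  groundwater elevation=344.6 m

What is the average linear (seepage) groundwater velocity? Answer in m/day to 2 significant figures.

35 m/day

Differences from MW-1: to MW-2 (Δx, Δy, Δh) = (130, 40, -1.9); to MW-3 = (45, -60, -1.7).
Solve a·Δx + b·Δy = Δh: det = 130·(-60) − 45·40 = -9600.
∂h/∂x = [(-1.9)·(-60) − (-1.7)·40] / -9600 = -0.01896
∂h/∂y = [130·(-1.7) − 45·(-1.9)] / -9600 = +0.01411
|∇h| = √(-0.01896² + 0.01411²) = 0.02363
Seepage velocity v = K·i/n = 370.0 × 0.02363 / 0.25 = 34.97 m/day.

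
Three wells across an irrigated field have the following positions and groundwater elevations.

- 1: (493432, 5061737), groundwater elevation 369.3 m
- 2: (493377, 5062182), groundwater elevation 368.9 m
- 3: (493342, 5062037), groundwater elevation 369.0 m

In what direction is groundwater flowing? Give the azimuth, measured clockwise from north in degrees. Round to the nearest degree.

325°

Three-point gradient (reference 1): Δ to 2 = (-55, 445, -0.4), Δ to 3 = (-90, 300, -0.3).
∂h/∂x = +0.0005732, ∂h/∂y = -0.0008280 (det = 23550).
Flow direction (−∇h) has components (-0.0005732 E, +0.0008280 N).
Azimuth = atan2(E, N) = atan2(-0.0005732, +0.0008280) = 325.3° ≈ 325°.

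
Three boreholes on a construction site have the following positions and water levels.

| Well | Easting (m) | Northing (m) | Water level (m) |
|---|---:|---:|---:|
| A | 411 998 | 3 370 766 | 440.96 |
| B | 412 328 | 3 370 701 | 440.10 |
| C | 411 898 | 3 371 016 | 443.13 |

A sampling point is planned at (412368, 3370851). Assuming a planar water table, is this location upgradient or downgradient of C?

Differences from A: to B (Δx, Δy, Δh) = (330, -65, -0.86); to C = (-100, 250, +2.17).
Determinant of the coordinate differences = 330·250 − (-100)·(-65) = 76000.
∂h/∂x = [(-0.86)·250 − (+2.17)·(-65)] / 76000 = -0.0009730
∂h/∂y = [330·(+2.17) − (-100)·(-0.86)] / 76000 = +0.008291
Head at (412368, 3370851) = 440.96 + (-0.0009730)·(370) + (+0.008291)·(85) = 441.30 m.
That is lower than the 443.13 m at C, so the point is downgradient.

downgradient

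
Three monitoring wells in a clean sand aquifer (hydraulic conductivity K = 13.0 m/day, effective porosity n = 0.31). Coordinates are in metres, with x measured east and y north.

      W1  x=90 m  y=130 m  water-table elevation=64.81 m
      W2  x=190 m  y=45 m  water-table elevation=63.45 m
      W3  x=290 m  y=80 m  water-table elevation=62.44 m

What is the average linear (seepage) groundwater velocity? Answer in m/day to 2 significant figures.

With h = a·x + b·y + c and W1 as origin, the differences give:
  100·a + (-85)·b = -1.36
  200·a + (-50)·b = -2.37
Eliminate b (×(-50) and ×(-85), subtract): 12000·a = -133.450 → a = ∂h/∂x = -0.01112
Back-substitute: b = ∂h/∂y = +0.002917.
|∇h| = √(-0.01112² + 0.002917²) = 0.0115
Seepage velocity v = K·i/n = 13.0 × 0.0115 / 0.31 = 0.4823 m/day.

0.48 m/day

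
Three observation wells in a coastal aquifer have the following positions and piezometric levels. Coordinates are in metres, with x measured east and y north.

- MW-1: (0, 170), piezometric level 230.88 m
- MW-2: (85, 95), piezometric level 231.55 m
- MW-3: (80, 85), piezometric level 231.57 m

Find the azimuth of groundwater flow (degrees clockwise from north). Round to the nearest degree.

Differences from MW-1: to MW-2 (Δx, Δy, Δh) = (85, -75, +0.67); to MW-3 = (80, -85, +0.69).
Solve a·Δx + b·Δy = Δh: det = 85·(-85) − 80·(-75) = -1225.
∂h/∂x = [(+0.67)·(-85) − (+0.69)·(-75)] / -1225 = +0.004245
∂h/∂y = [85·(+0.69) − 80·(+0.67)] / -1225 = -0.004122
Flow direction (−∇h) has components (-0.004245 E, +0.004122 N).
Azimuth = atan2(E, N) = atan2(-0.004245, +0.004122) = 314.2° ≈ 314°.

314°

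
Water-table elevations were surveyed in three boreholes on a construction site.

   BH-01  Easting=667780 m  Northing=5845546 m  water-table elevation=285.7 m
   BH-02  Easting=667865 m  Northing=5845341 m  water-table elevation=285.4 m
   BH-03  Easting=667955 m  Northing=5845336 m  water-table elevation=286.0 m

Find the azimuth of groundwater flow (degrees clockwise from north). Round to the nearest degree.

Differences from BH-01: to BH-02 (Δx, Δy, Δh) = (85, -205, -0.3); to BH-03 = (175, -210, +0.3).
Determinant of the coordinate differences = 85·(-210) − 175·(-205) = 18025.
∂h/∂x = [(-0.3)·(-210) − (+0.3)·(-205)] / 18025 = +0.006907
∂h/∂y = [85·(+0.3) − 175·(-0.3)] / 18025 = +0.004327
Flow direction (−∇h) has components (-0.006907 E, -0.004327 N).
Azimuth = atan2(E, N) = atan2(-0.006907, -0.004327) = 237.9° ≈ 238°.

238°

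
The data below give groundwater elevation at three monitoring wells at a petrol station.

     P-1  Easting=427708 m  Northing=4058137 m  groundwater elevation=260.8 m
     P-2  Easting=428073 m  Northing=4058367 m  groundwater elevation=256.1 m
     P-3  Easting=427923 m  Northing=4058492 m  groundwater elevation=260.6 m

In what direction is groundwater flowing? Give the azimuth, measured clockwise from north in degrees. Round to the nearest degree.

Differences from P-1: to P-2 (Δx, Δy, Δh) = (365, 230, -4.7); to P-3 = (215, 355, -0.2).
Solve a·Δx + b·Δy = Δh: det = 365·355 − 215·230 = 80125.
∂h/∂x = [(-4.7)·355 − (-0.2)·230] / 80125 = -0.02025
∂h/∂y = [365·(-0.2) − 215·(-4.7)] / 80125 = +0.01170
Flow direction (−∇h) has components (+0.02025 E, -0.01170 N).
Azimuth = atan2(E, N) = atan2(+0.02025, -0.01170) = 120.0° ≈ 120°.

120°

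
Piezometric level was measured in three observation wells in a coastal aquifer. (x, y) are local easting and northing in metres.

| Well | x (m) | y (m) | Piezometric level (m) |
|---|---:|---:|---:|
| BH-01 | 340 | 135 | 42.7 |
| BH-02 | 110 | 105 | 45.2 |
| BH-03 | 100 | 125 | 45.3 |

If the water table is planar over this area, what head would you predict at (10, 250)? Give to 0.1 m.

46.2 m

Taking BH-01 as reference: BH-02−BH-01 = (-230, -30, +2.5); BH-03−BH-01 = (-240, -10, +2.6).
Solve a·Δx + b·Δy = Δh: det = (-230)·(-10) − (-240)·(-30) = -4900.
∂h/∂x = [(+2.5)·(-10) − (+2.6)·(-30)] / -4900 = -0.01082
∂h/∂y = [(-230)·(+2.6) − (-240)·(+2.5)] / -4900 = -0.0004082
h(10, 250) = 42.7 + (-0.01082)·(-330) + (-0.0004082)·(115) = 42.7 +3.569 -0.047 = 46.222 m.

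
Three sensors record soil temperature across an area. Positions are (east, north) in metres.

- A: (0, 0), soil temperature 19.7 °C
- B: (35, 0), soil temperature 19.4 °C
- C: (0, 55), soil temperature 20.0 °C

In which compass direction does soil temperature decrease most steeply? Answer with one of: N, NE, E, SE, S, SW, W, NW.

SE

∂T/∂x = (19.4 − 19.7) / (35 − 0) = -0.008571
∂T/∂y = (20.0 − 19.7) / (55 − 0) = +0.005455
Steepest decrease is along −∇f = (+0.008571 E, -0.005455 N) → southeast.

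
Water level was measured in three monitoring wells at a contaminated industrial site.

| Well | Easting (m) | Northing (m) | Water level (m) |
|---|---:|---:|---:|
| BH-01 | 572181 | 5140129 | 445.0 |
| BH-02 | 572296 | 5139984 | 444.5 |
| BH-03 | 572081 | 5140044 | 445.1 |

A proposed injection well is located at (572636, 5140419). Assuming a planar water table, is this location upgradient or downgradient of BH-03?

With h = a·x + b·y + c and BH-01 as origin, the differences give:
  115·a + (-145)·b = -0.5
  (-100)·a + (-85)·b = +0.1
Eliminate b (×(-85) and ×(-145), subtract): -24275·a = 57.00 → a = ∂h/∂x = -0.002348
Back-substitute: b = ∂h/∂y = +0.001586.
Head at (572636, 5140419) = 445.0 + (-0.002348)·(455) + (+0.001586)·(290) = 444.39 m.
That is lower than the 445.1 m at BH-03, so the point is downgradient.

downgradient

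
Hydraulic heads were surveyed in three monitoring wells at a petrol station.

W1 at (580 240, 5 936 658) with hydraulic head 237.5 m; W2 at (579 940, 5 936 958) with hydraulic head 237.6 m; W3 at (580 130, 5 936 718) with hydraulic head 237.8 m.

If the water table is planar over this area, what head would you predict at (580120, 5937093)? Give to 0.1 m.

With h = a·x + b·y + c and W1 as origin, the differences give:
  (-300)·a + 300·b = +0.1
  (-110)·a + 60·b = +0.3
Eliminate b (×60 and ×300, subtract): 15000·a = -84.00 → a = ∂h/∂x = -0.005600
Back-substitute: b = ∂h/∂y = -0.005267.
h(580120, 5937093) = 237.5 + (-0.005600)·(-120) + (-0.005267)·(435) = 237.5 +0.672 -2.291 = 235.881 m.

235.9 m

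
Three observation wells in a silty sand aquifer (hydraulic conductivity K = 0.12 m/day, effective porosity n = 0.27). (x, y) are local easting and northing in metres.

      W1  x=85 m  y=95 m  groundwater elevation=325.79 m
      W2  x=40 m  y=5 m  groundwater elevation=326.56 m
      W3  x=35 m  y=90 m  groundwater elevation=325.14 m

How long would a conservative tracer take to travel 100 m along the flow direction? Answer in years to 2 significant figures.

29 years

Differences from W1: to W2 (Δx, Δy, Δh) = (-45, -90, +0.77); to W3 = (-50, -5, -0.65).
Determinant of the coordinate differences = (-45)·(-5) − (-50)·(-90) = -4275.
∂h/∂x = [(+0.77)·(-5) − (-0.65)·(-90)] / -4275 = +0.01458
∂h/∂y = [(-45)·(-0.65) − (-50)·(+0.77)] / -4275 = -0.01585
|∇h| = √(0.01458² + -0.01585²) = 0.02154
Seepage velocity v = K·i/n = 0.12 × 0.02154 / 0.27 = 0.009573 m/day.
t = 100 / 0.009573 = 1.045e+04 days = 28.6 years.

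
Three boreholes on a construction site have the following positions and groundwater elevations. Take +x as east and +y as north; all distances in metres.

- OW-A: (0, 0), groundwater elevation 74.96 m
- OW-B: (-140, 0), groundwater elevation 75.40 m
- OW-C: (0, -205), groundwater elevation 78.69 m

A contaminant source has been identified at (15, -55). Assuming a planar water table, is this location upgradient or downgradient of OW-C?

downgradient

∂h/∂x = (75.40 − 74.96) / (-140 − 0) = -0.003143
∂h/∂y = (78.69 − 74.96) / (-205 − 0) = -0.01820
Head at (15, -55) = 74.96 + (-0.003143)·(15) + (-0.01820)·(-55) = 75.91 m.
That is lower than the 78.69 m at OW-C, so the point is downgradient.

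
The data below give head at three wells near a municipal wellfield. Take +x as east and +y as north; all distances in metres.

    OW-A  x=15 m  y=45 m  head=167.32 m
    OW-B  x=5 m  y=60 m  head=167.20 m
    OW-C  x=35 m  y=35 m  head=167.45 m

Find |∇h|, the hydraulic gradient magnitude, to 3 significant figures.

Three-point gradient (reference OW-A): Δ to OW-B = (-10, 15, -0.12), Δ to OW-C = (20, -10, +0.13).
∂h/∂x = +0.003750, ∂h/∂y = -0.005500 (det = -200).
|∇h| = √(0.003750² + -0.005500²) = 0.006657

0.00666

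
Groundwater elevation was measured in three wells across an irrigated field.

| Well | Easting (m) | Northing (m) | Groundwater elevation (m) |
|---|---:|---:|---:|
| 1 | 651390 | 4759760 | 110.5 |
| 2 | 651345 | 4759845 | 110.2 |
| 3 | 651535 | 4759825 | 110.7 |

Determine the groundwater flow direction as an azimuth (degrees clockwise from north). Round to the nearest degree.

313°

Taking 1 as reference: 2−1 = (-45, 85, -0.3); 3−1 = (145, 65, +0.2).
Solve a·Δx + b·Δy = Δh: det = (-45)·65 − 145·85 = -15250.
∂h/∂x = [(-0.3)·65 − (+0.2)·85] / -15250 = +0.002393
∂h/∂y = [(-45)·(+0.2) − 145·(-0.3)] / -15250 = -0.002262
Flow direction (−∇h) has components (-0.002393 E, +0.002262 N).
Azimuth = atan2(E, N) = atan2(-0.002393, +0.002262) = 313.4° ≈ 313°.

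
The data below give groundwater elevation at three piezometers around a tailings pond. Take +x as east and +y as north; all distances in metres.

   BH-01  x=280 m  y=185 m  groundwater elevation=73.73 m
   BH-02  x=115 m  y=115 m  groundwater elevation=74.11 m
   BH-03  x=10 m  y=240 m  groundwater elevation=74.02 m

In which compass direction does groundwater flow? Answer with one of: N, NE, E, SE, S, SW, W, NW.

With h = a·x + b·y + c and BH-01 as origin, the differences give:
  (-165)·a + (-70)·b = +0.38
  (-270)·a + 55·b = +0.29
Eliminate b (×55 and ×(-70), subtract): -27975·a = 41.200 → a = ∂h/∂x = -0.001473
Back-substitute: b = ∂h/∂y = -0.001957.
Flow = −∇h = (+0.001473 east, +0.001957 north), which points northeast.

NE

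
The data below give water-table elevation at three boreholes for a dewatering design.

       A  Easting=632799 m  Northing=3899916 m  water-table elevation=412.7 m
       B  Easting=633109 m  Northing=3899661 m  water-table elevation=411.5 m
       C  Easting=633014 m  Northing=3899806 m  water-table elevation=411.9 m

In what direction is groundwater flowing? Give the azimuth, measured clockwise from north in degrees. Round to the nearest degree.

Differences from A: to B (Δx, Δy, Δh) = (310, -255, -1.2); to C = (215, -110, -0.8).
Solve a·Δx + b·Δy = Δh: det = 310·(-110) − 215·(-255) = 20725.
∂h/∂x = [(-1.2)·(-110) − (-0.8)·(-255)] / 20725 = -0.003474
∂h/∂y = [310·(-0.8) − 215·(-1.2)] / 20725 = +0.0004825
Flow direction (−∇h) has components (+0.003474 E, -0.0004825 N).
Azimuth = atan2(E, N) = atan2(+0.003474, -0.0004825) = 97.9° ≈ 098°.

098°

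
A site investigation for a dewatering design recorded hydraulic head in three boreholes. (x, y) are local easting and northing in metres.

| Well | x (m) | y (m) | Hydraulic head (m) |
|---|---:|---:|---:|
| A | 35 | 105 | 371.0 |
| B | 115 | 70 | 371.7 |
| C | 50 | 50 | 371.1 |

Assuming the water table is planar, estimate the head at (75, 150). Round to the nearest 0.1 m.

371.4 m

Three-point gradient (reference A): Δ to B = (80, -35, +0.7), Δ to C = (15, -55, +0.1).
∂h/∂x = +0.009032, ∂h/∂y = +0.0006452 (det = -3875).
h(75, 150) = 371.0 + (+0.009032)·(40) + (+0.0006452)·(45) = 371.0 +0.361 +0.029 = 371.390 m.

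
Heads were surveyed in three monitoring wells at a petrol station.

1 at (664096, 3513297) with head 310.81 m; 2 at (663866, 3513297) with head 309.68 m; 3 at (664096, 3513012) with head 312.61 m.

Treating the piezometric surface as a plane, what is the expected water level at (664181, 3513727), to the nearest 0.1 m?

308.5 m

∂h/∂x = (309.68 − 310.81) / (663866 − 664096) = +0.004913
∂h/∂y = (312.61 − 310.81) / (3513012 − 3513297) = -0.006316
h(664181, 3513727) = 310.81 + (+0.004913)·(85) + (-0.006316)·(430) = 310.81 +0.418 -2.716 = 308.512 m.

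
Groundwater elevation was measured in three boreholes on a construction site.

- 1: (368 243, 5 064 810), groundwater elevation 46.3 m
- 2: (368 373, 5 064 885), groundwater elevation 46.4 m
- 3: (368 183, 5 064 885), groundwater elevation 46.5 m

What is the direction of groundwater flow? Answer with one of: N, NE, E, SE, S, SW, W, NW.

S

With h = a·x + b·y + c and 1 as origin, the differences give:
  130·a + 75·b = +0.1
  (-60)·a + 75·b = +0.2
Eliminate b (×75 and ×75, subtract): 14250·a = -7.50 → a = ∂h/∂x = -0.0005263
Back-substitute: b = ∂h/∂y = +0.002246.
Flow = −∇h = (+0.0005263 east, -0.002246 north), which points south.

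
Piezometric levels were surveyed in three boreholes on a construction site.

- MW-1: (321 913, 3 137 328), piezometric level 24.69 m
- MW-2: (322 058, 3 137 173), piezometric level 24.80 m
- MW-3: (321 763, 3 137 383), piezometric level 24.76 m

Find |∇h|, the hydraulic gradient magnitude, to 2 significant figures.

0.0021

Differences from MW-1: to MW-2 (Δx, Δy, Δh) = (145, -155, +0.11); to MW-3 = (-150, 55, +0.07).
Determinant of the coordinate differences = 145·55 − (-150)·(-155) = -15275.
∂h/∂x = [(+0.11)·55 − (+0.07)·(-155)] / -15275 = -0.001106
∂h/∂y = [145·(+0.07) − (-150)·(+0.11)] / -15275 = -0.001745
|∇h| = √(-0.001106² + -0.001745²) = 0.002066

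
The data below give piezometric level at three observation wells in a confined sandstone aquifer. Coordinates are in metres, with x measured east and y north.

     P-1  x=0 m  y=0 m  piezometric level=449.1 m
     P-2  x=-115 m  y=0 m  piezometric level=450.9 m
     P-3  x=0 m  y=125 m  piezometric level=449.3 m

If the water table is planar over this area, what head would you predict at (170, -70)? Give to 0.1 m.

446.3 m

∂h/∂x = (450.9 − 449.1) / (-115 − 0) = -0.01565
∂h/∂y = (449.3 − 449.1) / (125 − 0) = +0.001600
h(170, -70) = 449.1 + (-0.01565)·(170) + (+0.001600)·(-70) = 449.1 -2.661 -0.112 = 446.327 m.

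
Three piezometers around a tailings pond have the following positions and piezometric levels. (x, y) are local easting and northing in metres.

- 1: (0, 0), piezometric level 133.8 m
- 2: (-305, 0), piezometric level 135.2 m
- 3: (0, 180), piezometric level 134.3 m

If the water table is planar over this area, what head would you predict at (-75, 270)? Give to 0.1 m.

∂h/∂x = (135.2 − 133.8) / (-305 − 0) = -0.004590
∂h/∂y = (134.3 − 133.8) / (180 − 0) = +0.002778
h(-75, 270) = 133.8 + (-0.004590)·(-75) + (+0.002778)·(270) = 133.8 +0.344 +0.750 = 134.894 m.

134.9 m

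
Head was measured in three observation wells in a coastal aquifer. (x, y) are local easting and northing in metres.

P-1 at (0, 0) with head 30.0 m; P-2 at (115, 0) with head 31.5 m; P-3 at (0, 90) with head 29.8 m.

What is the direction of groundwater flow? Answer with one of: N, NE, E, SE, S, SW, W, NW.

∂h/∂x = (31.5 − 30.0) / (115 − 0) = +0.01304
∂h/∂y = (29.8 − 30.0) / (90 − 0) = -0.002222
Flow = −∇h = (-0.01304 east, +0.002222 north), which points west.

W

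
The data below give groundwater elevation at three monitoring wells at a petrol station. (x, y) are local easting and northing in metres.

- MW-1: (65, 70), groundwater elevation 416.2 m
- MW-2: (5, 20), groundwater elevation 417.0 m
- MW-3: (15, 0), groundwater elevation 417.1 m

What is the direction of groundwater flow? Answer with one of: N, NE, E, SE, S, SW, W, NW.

With h = a·x + b·y + c and MW-1 as origin, the differences give:
  (-60)·a + (-50)·b = +0.8
  (-50)·a + (-70)·b = +0.9
Eliminate b (×(-70) and ×(-50), subtract): 1700·a = -11.00 → a = ∂h/∂x = -0.006471
Back-substitute: b = ∂h/∂y = -0.008235.
Flow = −∇h = (+0.006471 east, +0.008235 north), which points northeast.

NE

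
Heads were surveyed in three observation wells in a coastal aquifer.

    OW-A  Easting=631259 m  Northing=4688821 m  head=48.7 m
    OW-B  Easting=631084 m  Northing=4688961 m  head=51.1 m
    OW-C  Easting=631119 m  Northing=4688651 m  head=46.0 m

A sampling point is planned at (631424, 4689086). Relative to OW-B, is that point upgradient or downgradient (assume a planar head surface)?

upgradient

With h = a·x + b·y + c and OW-A as origin, the differences give:
  (-175)·a + 140·b = +2.4
  (-140)·a + (-170)·b = -2.7
Eliminate b (×(-170) and ×140, subtract): 49350·a = -30.00 → a = ∂h/∂x = -0.0006079
Back-substitute: b = ∂h/∂y = +0.01638.
Head at (631424, 4689086) = 48.7 + (-0.0006079)·(165) + (+0.01638)·(265) = 52.94 m.
That is higher than the 51.1 m at OW-B, so the point is upgradient.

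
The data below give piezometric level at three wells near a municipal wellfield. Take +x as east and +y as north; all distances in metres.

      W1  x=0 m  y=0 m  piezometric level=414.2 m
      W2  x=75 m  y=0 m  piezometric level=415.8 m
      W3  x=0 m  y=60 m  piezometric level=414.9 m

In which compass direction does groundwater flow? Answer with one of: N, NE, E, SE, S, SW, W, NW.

SW

∂h/∂x = (415.8 − 414.2) / (75 − 0) = +0.02133
∂h/∂y = (414.9 − 414.2) / (60 − 0) = +0.01167
Flow = −∇h = (-0.02133 east, -0.01167 north), which points southwest.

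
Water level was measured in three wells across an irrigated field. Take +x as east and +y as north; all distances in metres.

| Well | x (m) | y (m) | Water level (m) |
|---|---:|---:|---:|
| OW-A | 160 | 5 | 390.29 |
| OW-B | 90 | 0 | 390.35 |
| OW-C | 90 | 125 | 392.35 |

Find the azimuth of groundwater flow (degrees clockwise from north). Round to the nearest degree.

Differences from OW-A: to OW-B (Δx, Δy, Δh) = (-70, -5, +0.06); to OW-C = (-70, 120, +2.06).
Determinant of the coordinate differences = (-70)·120 − (-70)·(-5) = -8750.
∂h/∂x = [(+0.06)·120 − (+2.06)·(-5)] / -8750 = -0.002000
∂h/∂y = [(-70)·(+2.06) − (-70)·(+0.06)] / -8750 = +0.01600
Flow direction (−∇h) has components (+0.002000 E, -0.01600 N).
Azimuth = atan2(E, N) = atan2(+0.002000, -0.01600) = 172.9° ≈ 173°.

173°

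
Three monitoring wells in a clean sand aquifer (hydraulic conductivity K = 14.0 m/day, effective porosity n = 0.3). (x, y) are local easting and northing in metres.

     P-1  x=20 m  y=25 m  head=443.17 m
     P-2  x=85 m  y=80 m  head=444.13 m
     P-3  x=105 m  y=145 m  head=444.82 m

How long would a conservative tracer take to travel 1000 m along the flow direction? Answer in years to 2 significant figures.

5.2 years

Three-point gradient (reference P-1): Δ to P-2 = (65, 55, +0.96), Δ to P-3 = (85, 120, +1.65).
∂h/∂x = +0.007824, ∂h/∂y = +0.008208 (det = 3125).
|∇h| = √(0.007824² + 0.008208²) = 0.01134
Seepage velocity v = K·i/n = 14.0 × 0.01134 / 0.3 = 0.5292 m/day.
t = 1000 / 0.5292 = 1890 days = 5.17 years.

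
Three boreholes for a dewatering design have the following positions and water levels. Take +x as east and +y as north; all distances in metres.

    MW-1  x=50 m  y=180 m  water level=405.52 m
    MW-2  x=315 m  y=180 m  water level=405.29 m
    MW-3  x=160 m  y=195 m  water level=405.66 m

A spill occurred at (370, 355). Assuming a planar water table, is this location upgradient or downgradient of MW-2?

upgradient

With h = a·x + b·y + c and MW-1 as origin, the differences give:
  265·a + 0·b = -0.23
  110·a + 15·b = +0.14
Eliminate b (×15 and ×0, subtract): 3975·a = -3.450 → a = ∂h/∂x = -0.0008679
Back-substitute: b = ∂h/∂y = +0.01570.
Head at (370, 355) = 405.52 + (-0.0008679)·(320) + (+0.01570)·(175) = 407.99 m.
That is higher than the 405.29 m at MW-2, so the point is upgradient.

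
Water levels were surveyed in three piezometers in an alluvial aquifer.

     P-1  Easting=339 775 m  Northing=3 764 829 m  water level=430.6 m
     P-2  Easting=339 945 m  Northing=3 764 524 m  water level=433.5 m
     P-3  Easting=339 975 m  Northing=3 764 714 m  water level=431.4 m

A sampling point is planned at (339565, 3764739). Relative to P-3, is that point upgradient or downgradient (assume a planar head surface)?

Differences from P-1: to P-2 (Δx, Δy, Δh) = (170, -305, +2.9); to P-3 = (200, -115, +0.8).
Solve a·Δx + b·Δy = Δh: det = 170·(-115) − 200·(-305) = 41450.
∂h/∂x = [(+2.9)·(-115) − (+0.8)·(-305)] / 41450 = -0.002159
∂h/∂y = [170·(+0.8) − 200·(+2.9)] / 41450 = -0.01071
Head at (339565, 3764739) = 430.6 + (-0.002159)·(-210) + (-0.01071)·(-90) = 432.02 m.
That is higher than the 431.4 m at P-3, so the point is upgradient.

upgradient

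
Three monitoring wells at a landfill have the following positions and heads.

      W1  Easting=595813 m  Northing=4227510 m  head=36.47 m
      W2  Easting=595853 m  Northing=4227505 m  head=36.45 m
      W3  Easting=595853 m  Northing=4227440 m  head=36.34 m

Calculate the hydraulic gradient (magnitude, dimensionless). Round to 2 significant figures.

Taking W1 as reference: W2−W1 = (40, -5, -0.02); W3−W1 = (40, -70, -0.13).
Solve a·Δx + b·Δy = Δh: det = 40·(-70) − 40·(-5) = -2600.
∂h/∂x = [(-0.02)·(-70) − (-0.13)·(-5)] / -2600 = -0.0002885
∂h/∂y = [40·(-0.13) − 40·(-0.02)] / -2600 = +0.001692
|∇h| = √(-0.0002885² + 0.001692²) = 0.001716

0.0017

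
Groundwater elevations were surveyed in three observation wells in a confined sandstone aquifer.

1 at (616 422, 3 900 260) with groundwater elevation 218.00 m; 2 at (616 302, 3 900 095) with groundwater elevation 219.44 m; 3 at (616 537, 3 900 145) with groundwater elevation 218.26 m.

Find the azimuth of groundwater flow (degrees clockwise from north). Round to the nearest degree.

Taking 1 as reference: 2−1 = (-120, -165, +1.44); 3−1 = (115, -115, +0.26).
Determinant of the coordinate differences = (-120)·(-115) − 115·(-165) = 32775.
∂h/∂x = [(+1.44)·(-115) − (+0.26)·(-165)] / 32775 = -0.003744
∂h/∂y = [(-120)·(+0.26) − 115·(+1.44)] / 32775 = -0.006005
Flow direction (−∇h) has components (+0.003744 E, +0.006005 N).
Azimuth = atan2(E, N) = atan2(+0.003744, +0.006005) = 31.9° ≈ 032°.

032°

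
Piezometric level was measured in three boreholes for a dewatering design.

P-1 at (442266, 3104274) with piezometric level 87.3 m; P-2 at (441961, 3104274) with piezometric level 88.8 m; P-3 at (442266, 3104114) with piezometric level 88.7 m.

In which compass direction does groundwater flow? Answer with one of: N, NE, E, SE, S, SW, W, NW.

NE

∂h/∂x = (88.8 − 87.3) / (441961 − 442266) = -0.004918
∂h/∂y = (88.7 − 87.3) / (3104114 − 3104274) = -0.008750
Flow = −∇h = (+0.004918 east, +0.008750 north), which points northeast.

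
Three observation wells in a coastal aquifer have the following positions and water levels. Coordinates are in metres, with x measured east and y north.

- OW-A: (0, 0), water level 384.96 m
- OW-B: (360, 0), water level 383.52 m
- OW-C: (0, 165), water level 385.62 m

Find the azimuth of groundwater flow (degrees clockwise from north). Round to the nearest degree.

135°

∂h/∂x = (383.52 − 384.96) / (360 − 0) = -0.004000
∂h/∂y = (385.62 − 384.96) / (165 − 0) = +0.004000
Flow direction (−∇h) has components (+0.004000 E, -0.004000 N).
Azimuth = atan2(E, N) = atan2(+0.004000, -0.004000) = 135.0° ≈ 135°.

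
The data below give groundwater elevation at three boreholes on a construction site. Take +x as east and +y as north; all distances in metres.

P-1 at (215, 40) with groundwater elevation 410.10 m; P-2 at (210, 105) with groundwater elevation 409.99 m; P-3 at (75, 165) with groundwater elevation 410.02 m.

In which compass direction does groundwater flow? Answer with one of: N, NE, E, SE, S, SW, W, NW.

NE

Differences from P-1: to P-2 (Δx, Δy, Δh) = (-5, 65, -0.11); to P-3 = (-140, 125, -0.08).
Solve a·Δx + b·Δy = Δh: det = (-5)·125 − (-140)·65 = 8475.
∂h/∂x = [(-0.11)·125 − (-0.08)·65] / 8475 = -0.001009
∂h/∂y = [(-5)·(-0.08) − (-140)·(-0.11)] / 8475 = -0.001770
Flow = −∇h = (+0.001009 east, +0.001770 north), which points northeast.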